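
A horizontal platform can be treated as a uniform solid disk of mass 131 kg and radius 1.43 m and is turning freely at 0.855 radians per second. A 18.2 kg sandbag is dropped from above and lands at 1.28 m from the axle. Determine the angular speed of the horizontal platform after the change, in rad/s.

ω_f ≈ 0.699 rad/s

The added mass arrives with no angular momentum about the axle, and any external torque about the axle is negligible, so the system's angular momentum is conserved.
I_p = ½(131)(1.43)² = 133.9 kg·m².
Added inertia Σmr² = (18.2)(1.28)² = 29.82 kg·m²; I_f = 133.9 + 29.82 = 163.8 kg·m².
ω_f = I_p ω_i / I_f = (133.9)(0.855) / 163.8 = 0.6993 rad/s.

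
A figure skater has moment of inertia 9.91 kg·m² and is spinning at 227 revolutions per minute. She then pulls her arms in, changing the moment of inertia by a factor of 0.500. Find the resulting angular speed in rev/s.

ω₂ ≈ 7.57 rev/s

With no external torque about the axis, L is conserved: I₁ω₁ = I₂ω₂.
I₂ = 0.500 × 9.91 = 4.955 kg·m².
ω₂ = I₁ω₁ / I₂ = (9.910)(227 rpm) / (4.955) = 454.0 rpm = 7.567 rev/s.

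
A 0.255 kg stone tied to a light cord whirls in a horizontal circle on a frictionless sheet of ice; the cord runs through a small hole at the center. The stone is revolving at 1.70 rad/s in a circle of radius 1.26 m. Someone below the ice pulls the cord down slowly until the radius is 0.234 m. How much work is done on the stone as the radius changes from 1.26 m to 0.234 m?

No torque about the axis ⇒ m r₁² ω₁ = m r₂² ω₂.
ω₂ = ω₁ (r₁/r₂)² = (1.70)(1.26/0.234)² = 49.29 rad/s.
W = ΔKE = ½m(v₂² − v₁²) = 16.38 J.

W ≈ 16.4 J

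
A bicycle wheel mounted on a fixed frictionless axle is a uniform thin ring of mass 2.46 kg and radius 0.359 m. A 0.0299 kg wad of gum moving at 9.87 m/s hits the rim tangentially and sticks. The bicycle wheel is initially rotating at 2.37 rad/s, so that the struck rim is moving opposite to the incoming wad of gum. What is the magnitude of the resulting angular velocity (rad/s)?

|ω_f| ≈ 2.01 rad/s

The axle reaction passes through the axle and exerts no torque about it; angular momentum about the axle is conserved through the impact.
I_p = (2.46)(0.359)² = 0.3170 kg·m². Taking the sense of the wad of gum's angular momentum as positive, L_{wad} = m v R = (0.0299)(9.87)(0.359) = 0.1059 kg·m²/s.
L_i = −I_p ω_p + m v R = −(0.3170)(2.37) + 0.1059 = -0.6455 kg·m²/s.
After sticking, I_f = I_p + m R² = 0.3170 + (0.0299)(0.359)² = 0.3209 kg·m².
ω_f = L_i / I_f = -0.6455 / 0.3209 = -2.011 rad/s.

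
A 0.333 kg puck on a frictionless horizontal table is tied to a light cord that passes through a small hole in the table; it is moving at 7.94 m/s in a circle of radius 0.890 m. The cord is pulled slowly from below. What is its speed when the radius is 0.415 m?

v₂ ≈ 17.0 m/s

The only horizontal force on the mass is along the cord (radial), so it exerts no torque about the hole and angular momentum m v r is conserved.
v₂ = v₁ r₁ / r₂ = (7.94)(0.890) / (0.415) = 17.03 m/s.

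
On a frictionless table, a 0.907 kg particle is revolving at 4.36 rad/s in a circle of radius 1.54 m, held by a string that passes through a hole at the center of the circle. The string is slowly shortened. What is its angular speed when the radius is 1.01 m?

ω₂ ≈ 10.1 rad/s

No torque about the axis ⇒ m r₁² ω₁ = m r₂² ω₂.
ω₂ = ω₁ (r₁/r₂)² = (4.36)(1.54/1.01)² = 10.14 rad/s.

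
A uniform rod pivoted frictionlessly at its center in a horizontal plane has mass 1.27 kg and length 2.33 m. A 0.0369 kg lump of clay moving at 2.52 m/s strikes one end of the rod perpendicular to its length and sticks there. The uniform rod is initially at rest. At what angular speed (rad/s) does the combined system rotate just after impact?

|ω_f| ≈ 0.173 rad/s

About the pivot the impulsive forces during the collision are internal, so angular momentum about that axis is conserved.
I_p = (1/12)(1.27)(2.33)² = 0.5746 kg·m². Taking the sense of the lump of clay's angular momentum as positive, L_{lump} = m v R = (0.0369)(2.52)(2.33/2) = 0.1083 kg·m²/s.
L_i = 0 + 0.1083 = 0.1083 kg·m²/s.
After sticking, I_f = I_p + m R² = 0.5746 + (0.0369)(2.33/2)² = 0.6246 kg·m².
ω_f = L_i / I_f = 0.1083 / 0.6246 = 0.1734 rad/s.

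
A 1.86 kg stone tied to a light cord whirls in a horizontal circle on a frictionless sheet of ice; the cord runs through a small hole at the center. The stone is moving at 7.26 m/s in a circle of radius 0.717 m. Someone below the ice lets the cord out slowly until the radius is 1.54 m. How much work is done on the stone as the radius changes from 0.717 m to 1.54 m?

The only horizontal force on the mass is along the cord (radial), so it exerts no torque about the hole and angular momentum m v r is conserved.
v₂ = v₁ r₁ / r₂ = (7.26)(0.717) / (1.54) = 3.380 m/s.
W = ΔKE = ½m(v₂² − v₁²) = -38.39 J.

W ≈ -38.4 J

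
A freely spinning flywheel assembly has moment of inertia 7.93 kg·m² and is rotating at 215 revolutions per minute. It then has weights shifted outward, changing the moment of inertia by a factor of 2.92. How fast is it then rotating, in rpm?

ω₂ ≈ 73.6 rpm

Angular momentum about the spin axis is conserved since the torque about it is zero.
I₂ = 2.92 × 7.93 = 23.16 kg·m².
ω₂ = I₁ω₁ / I₂ = (7.930)(215 rpm) / (23.16) = 73.63 rpm.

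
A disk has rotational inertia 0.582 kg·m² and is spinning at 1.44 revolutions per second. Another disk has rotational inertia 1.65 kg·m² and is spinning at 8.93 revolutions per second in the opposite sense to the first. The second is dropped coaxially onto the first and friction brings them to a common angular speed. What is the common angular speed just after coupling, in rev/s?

|ω_f| ≈ 6.23 rev/s

The coupling torques are internal; angular momentum about the shared axis is conserved.
Taking A's sense as positive: L = (0.5820)(1.44) − (1.650)(8.93) = -13.90 kg·m²·rev/s.
Combined I = 0.5820 + 1.650 = 2.232 kg·m².
ω_f = L / I = -13.90 / 2.232 = -6.226 rev/s.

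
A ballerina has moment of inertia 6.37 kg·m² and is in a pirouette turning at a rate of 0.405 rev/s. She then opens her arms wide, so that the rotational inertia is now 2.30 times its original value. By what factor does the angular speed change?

Angular momentum about the spin axis is conserved since the torque about it is zero.
I₂ = 2.30 × 6.37 = 14.65 kg·m².
ω₂/ω₁ = I₁/I₂ = 6.370 / 14.65 = 0.4348.

ω₂/ω₁ ≈ 0.435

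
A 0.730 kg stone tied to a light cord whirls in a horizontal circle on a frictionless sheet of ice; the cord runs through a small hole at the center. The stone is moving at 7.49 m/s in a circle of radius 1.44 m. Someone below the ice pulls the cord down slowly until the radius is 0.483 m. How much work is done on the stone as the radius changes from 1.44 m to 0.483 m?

W ≈ 162 J

Central (radial) force ⇒ zero torque about the center ⇒ m v r is constant.
v₂ = v₁ r₁ / r₂ = (7.49)(1.44) / (0.483) = 22.33 m/s.
W = ΔKE = ½m(v₂² − v₁²) = 161.5 J.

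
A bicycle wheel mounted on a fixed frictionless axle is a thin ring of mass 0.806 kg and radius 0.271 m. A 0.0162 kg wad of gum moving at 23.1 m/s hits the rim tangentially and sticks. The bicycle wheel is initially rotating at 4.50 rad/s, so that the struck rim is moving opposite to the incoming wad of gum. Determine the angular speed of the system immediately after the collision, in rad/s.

|ω_f| ≈ 2.73 rad/s

The axle reaction passes through the axle and exerts no torque about it; angular momentum about the axle is conserved through the impact.
I_p = (0.806)(0.271)² = 0.05919 kg·m². Taking the sense of the wad of gum's angular momentum as positive, L_{wad} = m v R = (0.0162)(23.1)(0.271) = 0.1014 kg·m²/s.
L_i = −I_p ω_p + m v R = −(0.05919)(4.50) + 0.1014 = -0.1650 kg·m²/s.
After sticking, I_f = I_p + m R² = 0.05919 + (0.0162)(0.271)² = 0.06038 kg·m².
ω_f = L_i / I_f = -0.1650 / 0.06038 = -2.732 rad/s.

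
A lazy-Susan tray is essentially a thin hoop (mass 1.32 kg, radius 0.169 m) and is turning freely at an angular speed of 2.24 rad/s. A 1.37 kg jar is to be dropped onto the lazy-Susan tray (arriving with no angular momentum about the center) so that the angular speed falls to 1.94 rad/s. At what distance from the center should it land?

r ≈ 0.0652 m

The added mass arrives with no angular momentum about the center, and any external torque about the center is negligible, so the system's angular momentum is conserved.
I_p = (1.32)(0.169)² = 0.03770 kg·m².
I_p ω_i = (I_p + m r²) ω_f ⇒ m r² = I_p(ω_i/ω_f − 1) = 0.03770(2.24/1.94 − 1) = 0.005830 kg·m².
r = √(0.005830/1.37) = 0.06523 m.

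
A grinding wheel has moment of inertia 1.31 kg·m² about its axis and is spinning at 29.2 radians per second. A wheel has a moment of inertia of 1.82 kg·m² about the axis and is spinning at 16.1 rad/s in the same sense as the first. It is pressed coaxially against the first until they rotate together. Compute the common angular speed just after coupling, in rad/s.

No external torque acts about the common axis, so total angular momentum is conserved.
Taking A's sense as positive: L = (1.310)(29.2) + (1.820)(16.1) = 67.55 kg·m²·rad/s.
Combined I = 1.310 + 1.820 = 3.130 kg·m².
ω_f = L / I = 67.55 / 3.130 = 21.58 rad/s.

|ω_f| ≈ 21.6 rad/s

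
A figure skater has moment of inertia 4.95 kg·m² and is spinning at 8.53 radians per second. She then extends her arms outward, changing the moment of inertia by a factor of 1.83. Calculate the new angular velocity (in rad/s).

Angular momentum about the spin axis is conserved since the torque about it is zero.
I₂ = 1.83 × 4.95 = 9.059 kg·m².
ω₂ = I₁ω₁ / I₂ = (4.950)(8.53 rad/s) / (9.059) = 4.661 rad/s.

ω₂ ≈ 4.66 rad/s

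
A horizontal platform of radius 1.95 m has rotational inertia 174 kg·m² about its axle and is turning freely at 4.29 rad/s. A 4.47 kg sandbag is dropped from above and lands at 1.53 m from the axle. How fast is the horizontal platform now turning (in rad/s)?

ω_f ≈ 4.05 rad/s

No external torque acts about the axle; L_before = L_after.
Added inertia Σmr² = (4.47)(1.53)² = 10.46 kg·m²; I_f = 174.0 + 10.46 = 184.5 kg·m².
ω_f = I_p ω_i / I_f = (174.0)(4.29) / 184.5 = 4.047 rad/s.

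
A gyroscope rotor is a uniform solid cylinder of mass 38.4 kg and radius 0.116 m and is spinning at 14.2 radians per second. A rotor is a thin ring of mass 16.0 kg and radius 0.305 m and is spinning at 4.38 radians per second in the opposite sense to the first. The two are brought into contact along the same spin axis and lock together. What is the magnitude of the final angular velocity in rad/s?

No external torque acts about the common axis, so total angular momentum is conserved.
Moments of inertia: I_A = ½(38.4)(0.116)² = 0.2584 kg·m²; I_B = (16.0)(0.305)² = 1.488 kg·m².
Taking A's sense as positive: L = (0.2584)(14.2) − (1.488)(4.38) = -2.851 kg·m²·rad/s.
Combined I = 0.2584 + 1.488 = 1.747 kg·m².
ω_f = L / I = -2.851 / 1.747 = -1.632 rad/s.

|ω_f| ≈ 1.63 rad/s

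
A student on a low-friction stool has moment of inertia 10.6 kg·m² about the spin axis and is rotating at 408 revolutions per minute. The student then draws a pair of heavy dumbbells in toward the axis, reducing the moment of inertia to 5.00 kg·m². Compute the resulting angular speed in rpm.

ω₂ ≈ 865 rpm

Angular momentum about the spin axis is conserved since the torque about it is zero.
ω₂ = I₁ω₁ / I₂ = (10.60)(408 rpm) / (5.000) = 865.0 rpm.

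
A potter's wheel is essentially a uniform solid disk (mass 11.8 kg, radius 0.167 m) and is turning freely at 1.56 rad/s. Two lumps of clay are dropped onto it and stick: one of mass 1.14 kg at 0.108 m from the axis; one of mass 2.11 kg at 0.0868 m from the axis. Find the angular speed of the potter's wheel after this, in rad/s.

The added mass arrives with no angular momentum about the axis, and any external torque about the axis is negligible, so the system's angular momentum is conserved.
I_p = ½(11.8)(0.167)² = 0.1645 kg·m².
Added inertia Σmr² = (1.14)(0.108)² + (2.11)(0.0868)² = 0.02919 kg·m²; I_f = 0.1645 + 0.02919 = 0.1937 kg·m².
ω_f = I_p ω_i / I_f = (0.1645)(1.56) / 0.1937 = 1.325 rad/s.

ω_f ≈ 1.32 rad/s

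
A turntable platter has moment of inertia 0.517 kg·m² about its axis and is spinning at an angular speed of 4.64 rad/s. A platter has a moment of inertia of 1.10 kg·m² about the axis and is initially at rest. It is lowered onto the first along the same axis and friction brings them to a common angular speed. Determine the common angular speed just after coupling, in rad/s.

The coupling torques are internal; angular momentum about the shared axis is conserved.
Taking A's sense as positive: L = (0.5170)(4.64) = 2.399 kg·m²·rad/s.
Combined I = 0.5170 + 1.100 = 1.617 kg·m².
ω_f = L / I = 2.399 / 1.617 = 1.484 rad/s.

|ω_f| ≈ 1.48 rad/s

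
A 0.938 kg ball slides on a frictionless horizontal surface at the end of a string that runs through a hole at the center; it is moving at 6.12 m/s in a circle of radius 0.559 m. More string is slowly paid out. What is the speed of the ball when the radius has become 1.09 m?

Central (radial) force ⇒ zero torque about the center ⇒ m v r is constant.
v₂ = v₁ r₁ / r₂ = (6.12)(0.559) / (1.09) = 3.139 m/s.

v₂ ≈ 3.14 m/s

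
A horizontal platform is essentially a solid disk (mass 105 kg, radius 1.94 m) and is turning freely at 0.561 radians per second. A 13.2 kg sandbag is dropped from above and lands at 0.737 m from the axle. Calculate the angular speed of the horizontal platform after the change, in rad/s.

No external torque acts about the axle; L_before = L_after.
I_p = ½(105)(1.94)² = 197.6 kg·m².
Added inertia Σmr² = (13.2)(0.737)² = 7.170 kg·m²; I_f = 197.6 + 7.170 = 204.8 kg·m².
ω_f = I_p ω_i / I_f = (197.6)(0.561) / 204.8 = 0.5414 rad/s.

ω_f ≈ 0.541 rad/s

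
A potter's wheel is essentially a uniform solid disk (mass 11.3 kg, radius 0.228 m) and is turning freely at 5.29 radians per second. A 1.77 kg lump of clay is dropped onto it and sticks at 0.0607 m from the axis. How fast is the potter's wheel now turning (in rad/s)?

The added mass arrives with no angular momentum about the axis, and any external torque about the axis is negligible, so the system's angular momentum is conserved.
I_p = ½(11.3)(0.228)² = 0.2937 kg·m².
Added inertia Σmr² = (1.77)(0.0607)² = 0.006522 kg·m²; I_f = 0.2937 + 0.006522 = 0.3002 kg·m².
ω_f = I_p ω_i / I_f = (0.2937)(5.29) / 0.3002 = 5.175 rad/s.

ω_f ≈ 5.18 rad/s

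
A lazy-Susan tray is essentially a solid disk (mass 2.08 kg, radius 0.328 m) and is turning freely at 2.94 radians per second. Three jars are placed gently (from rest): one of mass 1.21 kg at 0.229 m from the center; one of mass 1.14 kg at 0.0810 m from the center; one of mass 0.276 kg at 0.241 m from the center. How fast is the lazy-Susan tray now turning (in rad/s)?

ω_f ≈ 1.65 rad/s

The added mass arrives with no angular momentum about the center, and any external torque about the center is negligible, so the system's angular momentum is conserved.
I_p = ½(2.08)(0.328)² = 0.1119 kg·m².
Added inertia Σmr² = (1.21)(0.229)² + (1.14)(0.0810)² + (0.276)(0.241)² = 0.08696 kg·m²; I_f = 0.1119 + 0.08696 = 0.1989 kg·m².
ω_f = I_p ω_i / I_f = (0.1119)(2.94) / 0.1989 = 1.654 rad/s.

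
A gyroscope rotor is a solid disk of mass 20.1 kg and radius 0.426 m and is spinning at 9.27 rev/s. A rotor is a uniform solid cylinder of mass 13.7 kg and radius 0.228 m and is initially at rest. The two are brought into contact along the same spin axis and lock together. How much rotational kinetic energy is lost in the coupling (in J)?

No external torque acts about the common axis, so total angular momentum is conserved.
Moments of inertia: I_A = ½(20.1)(0.426)² = 1.824 kg·m²; I_B = ½(13.7)(0.228)² = 0.3561 kg·m².
Taking A's sense as positive: L = (1.824)(9.27) = 16.91 kg·m²·rev/s.
Combined I = 1.824 + 0.3561 = 2.180 kg·m².
ω_f = L / I = 16.91 / 2.180 = 7.756 rev/s.
KE_i = ½ΣIω² = 3094 J; KE_f = ½(2.180)(48.73)² = 2588 J.

ΔKE lost ≈ 505 J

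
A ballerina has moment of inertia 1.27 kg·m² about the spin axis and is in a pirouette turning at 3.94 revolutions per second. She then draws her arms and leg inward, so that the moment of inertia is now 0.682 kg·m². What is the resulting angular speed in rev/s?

ω₂ ≈ 7.34 rev/s

Angular momentum about the spin axis is conserved since the torque about it is zero.
ω₂ = I₁ω₁ / I₂ = (1.270)(3.94 rev/s) / (0.6820) = 7.337 rev/s.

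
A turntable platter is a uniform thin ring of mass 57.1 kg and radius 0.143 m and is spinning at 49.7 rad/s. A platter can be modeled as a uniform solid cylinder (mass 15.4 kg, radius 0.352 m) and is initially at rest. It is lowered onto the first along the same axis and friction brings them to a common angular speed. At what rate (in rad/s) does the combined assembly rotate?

|ω_f| ≈ 27.4 rad/s

The coupling torques are internal; angular momentum about the shared axis is conserved.
Moments of inertia: I_A = (57.1)(0.143)² = 1.168 kg·m²; I_B = ½(15.4)(0.352)² = 0.9541 kg·m².
Taking A's sense as positive: L = (1.168)(49.7) = 58.03 kg·m²·rad/s.
Combined I = 1.168 + 0.9541 = 2.122 kg·m².
ω_f = L / I = 58.03 / 2.122 = 27.35 rad/s.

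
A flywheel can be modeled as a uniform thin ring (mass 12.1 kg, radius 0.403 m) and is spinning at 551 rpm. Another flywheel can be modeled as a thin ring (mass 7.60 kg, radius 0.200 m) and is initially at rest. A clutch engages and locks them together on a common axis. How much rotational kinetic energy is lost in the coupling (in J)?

ΔKE lost ≈ 438 J

No external torque acts about the common axis, so total angular momentum is conserved.
Moments of inertia: I_A = (12.1)(0.403)² = 1.965 kg·m²; I_B = (7.60)(0.200)² = 0.3040 kg·m².
Taking A's sense as positive: L = (1.965)(551) = 1083 kg·m²·rpm.
Combined I = 1.965 + 0.3040 = 2.269 kg·m².
ω_f = L / I = 1083 / 2.269 = 477.2 rpm.
KE_i = ½ΣIω² = 3271 J; KE_f = ½(2.269)(49.97)² = 2833 J.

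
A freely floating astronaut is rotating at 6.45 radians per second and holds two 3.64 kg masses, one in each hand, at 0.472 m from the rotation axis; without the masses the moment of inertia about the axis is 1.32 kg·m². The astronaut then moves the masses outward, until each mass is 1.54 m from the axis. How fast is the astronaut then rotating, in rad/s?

ω₂ ≈ 1.02 rad/s

Angular momentum about the spin axis is conserved since the torque about it is zero.
I₁ = 1.32 + 2(3.64)(0.472)² = 2.942 kg·m²; I₂ = 1.32 + 2(3.64)(1.54)² = 18.59 kg·m².
ω₂ = I₁ω₁ / I₂ = (2.942)(6.45 rad/s) / (18.59) = 1.021 rad/s.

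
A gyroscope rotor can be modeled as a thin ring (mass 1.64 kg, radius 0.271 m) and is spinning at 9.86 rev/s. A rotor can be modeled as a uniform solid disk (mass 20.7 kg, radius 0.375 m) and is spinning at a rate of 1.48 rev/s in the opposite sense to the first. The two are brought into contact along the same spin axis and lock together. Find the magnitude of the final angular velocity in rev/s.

|ω_f| ≈ 0.613 rev/s

No external torque acts about the common axis, so total angular momentum is conserved.
Moments of inertia: I_A = (1.64)(0.271)² = 0.1204 kg·m²; I_B = ½(20.7)(0.375)² = 1.455 kg·m².
Taking A's sense as positive: L = (0.1204)(9.86) − (1.455)(1.48) = -0.9665 kg·m²·rev/s.
Combined I = 0.1204 + 1.455 = 1.576 kg·m².
ω_f = L / I = -0.9665 / 1.576 = -0.6133 rev/s.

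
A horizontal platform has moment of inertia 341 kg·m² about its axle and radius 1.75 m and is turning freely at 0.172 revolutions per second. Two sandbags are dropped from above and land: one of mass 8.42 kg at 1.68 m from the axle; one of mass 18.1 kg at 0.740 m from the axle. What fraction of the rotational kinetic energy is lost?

fraction ≈ 0.0899

The added mass arrives with no angular momentum about the axle, and any external torque about the axle is negligible, so the system's angular momentum is conserved.
Added inertia Σmr² = (8.42)(1.68)² + (18.1)(0.740)² = 33.68 kg·m²; I_f = 341.0 + 33.68 = 374.7 kg·m².
ω_f = I_p ω_i / I_f = (341.0)(0.172) / 374.7 = 0.1565 rev/s.
KE_i = ½(341.0)(1.081 rad/s)² = 199.1 J; KE_f = ½(374.7)(0.9836)² = 181.2 J.
Fraction lost = 0.08988.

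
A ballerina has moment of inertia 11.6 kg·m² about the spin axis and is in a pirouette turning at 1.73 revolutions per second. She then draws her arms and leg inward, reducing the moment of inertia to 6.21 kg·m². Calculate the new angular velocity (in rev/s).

ω₂ ≈ 3.23 rev/s

Angular momentum about the spin axis is conserved since the torque about it is zero.
ω₂ = I₁ω₁ / I₂ = (11.60)(1.73 rev/s) / (6.210) = 3.232 rev/s.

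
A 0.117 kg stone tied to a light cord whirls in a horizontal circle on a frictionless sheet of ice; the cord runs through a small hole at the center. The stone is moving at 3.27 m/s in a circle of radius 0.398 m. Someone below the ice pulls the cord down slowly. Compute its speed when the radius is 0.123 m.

v₂ ≈ 10.6 m/s

The only horizontal force on the mass is along the cord (radial), so it exerts no torque about the hole and angular momentum m v r is conserved.
v₂ = v₁ r₁ / r₂ = (3.27)(0.398) / (0.123) = 10.58 m/s.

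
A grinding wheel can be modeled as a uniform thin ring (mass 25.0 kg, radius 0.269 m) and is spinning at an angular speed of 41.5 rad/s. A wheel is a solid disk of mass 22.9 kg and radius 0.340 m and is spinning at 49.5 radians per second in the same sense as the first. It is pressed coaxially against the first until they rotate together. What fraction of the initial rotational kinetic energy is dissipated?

The coupling torques are internal; angular momentum about the shared axis is conserved.
Moments of inertia: I_A = (25.0)(0.269)² = 1.809 kg·m²; I_B = ½(22.9)(0.340)² = 1.324 kg·m².
Taking A's sense as positive: L = (1.809)(41.5) + (1.324)(49.5) = 140.6 kg·m²·rad/s.
Combined I = 1.809 + 1.324 = 3.133 kg·m².
ω_f = L / I = 140.6 / 3.133 = 44.88 rad/s.
KE_i = ½ΣIω² = 3179 J; KE_f = ½(3.133)(44.88)² = 3155 J.
Fraction dissipated = (KE_i − KE_f)/KE_i = 0.007693.

fraction ≈ 0.00769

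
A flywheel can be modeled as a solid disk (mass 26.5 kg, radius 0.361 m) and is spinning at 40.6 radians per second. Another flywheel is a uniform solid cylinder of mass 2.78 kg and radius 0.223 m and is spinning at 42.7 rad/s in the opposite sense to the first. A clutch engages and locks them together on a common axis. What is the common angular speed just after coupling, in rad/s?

|ω_f| ≈ 37.4 rad/s

No external torque acts about the common axis, so total angular momentum is conserved.
Moments of inertia: I_A = ½(26.5)(0.361)² = 1.727 kg·m²; I_B = ½(2.78)(0.223)² = 0.06912 kg·m².
Taking A's sense as positive: L = (1.727)(40.6) − (0.06912)(42.7) = 67.15 kg·m²·rad/s.
Combined I = 1.727 + 0.06912 = 1.796 kg·m².
ω_f = L / I = 67.15 / 1.796 = 37.39 rad/s.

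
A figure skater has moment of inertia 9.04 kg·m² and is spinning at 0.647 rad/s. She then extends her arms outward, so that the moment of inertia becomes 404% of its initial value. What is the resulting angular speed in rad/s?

With no external torque about the axis, L is conserved: I₁ω₁ = I₂ω₂.
I₂ = 4.04 × 9.04 = 36.52 kg·m².
ω₂ = I₁ω₁ / I₂ = (9.040)(0.647 rad/s) / (36.52) = 0.1601 rad/s.

ω₂ ≈ 0.160 rad/s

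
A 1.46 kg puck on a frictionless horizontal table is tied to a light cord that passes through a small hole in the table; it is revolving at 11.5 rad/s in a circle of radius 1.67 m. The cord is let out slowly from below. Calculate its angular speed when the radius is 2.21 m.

No torque about the axis ⇒ m r₁² ω₁ = m r₂² ω₂.
ω₂ = ω₁ (r₁/r₂)² = (11.5)(1.67/2.21)² = 6.567 rad/s.

ω₂ ≈ 6.57 rad/s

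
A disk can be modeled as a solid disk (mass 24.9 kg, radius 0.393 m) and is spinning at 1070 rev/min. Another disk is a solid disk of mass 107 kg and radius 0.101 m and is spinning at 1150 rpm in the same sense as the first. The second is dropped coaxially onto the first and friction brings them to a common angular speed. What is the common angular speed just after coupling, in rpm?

|ω_f| ≈ 1090 rpm

No external torque acts about the common axis, so total angular momentum is conserved.
Moments of inertia: I_A = ½(24.9)(0.393)² = 1.923 kg·m²; I_B = ½(107)(0.101)² = 0.5458 kg·m².
Taking A's sense as positive: L = (1.923)(1070) + (0.5458)(1150) = 2685 kg·m²·rpm.
Combined I = 1.923 + 0.5458 = 2.469 kg·m².
ω_f = L / I = 2685 / 2.469 = 1088 rpm.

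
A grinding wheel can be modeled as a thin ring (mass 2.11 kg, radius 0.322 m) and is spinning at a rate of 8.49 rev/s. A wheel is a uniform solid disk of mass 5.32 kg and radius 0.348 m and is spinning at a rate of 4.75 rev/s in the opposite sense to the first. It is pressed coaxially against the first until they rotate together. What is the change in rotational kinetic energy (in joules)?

ΔKE ≈ -451 J

The coupling torques are internal; angular momentum about the shared axis is conserved.
Moments of inertia: I_A = (2.11)(0.322)² = 0.2188 kg·m²; I_B = ½(5.32)(0.348)² = 0.3221 kg·m².
Taking A's sense as positive: L = (0.2188)(8.49) − (0.3221)(4.75) = 0.3272 kg·m²·rev/s.
Combined I = 0.2188 + 0.3221 = 0.5409 kg·m².
ω_f = L / I = 0.3272 / 0.5409 = 0.6050 rev/s.
KE_i = ½ΣIω² = 454.7 J; KE_f = ½(0.5409)(3.801)² = 3.908 J.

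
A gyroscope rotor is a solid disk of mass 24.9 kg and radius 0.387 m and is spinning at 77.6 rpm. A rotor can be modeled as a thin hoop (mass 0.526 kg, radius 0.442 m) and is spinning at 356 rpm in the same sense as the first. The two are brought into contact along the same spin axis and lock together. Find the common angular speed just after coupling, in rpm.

|ω_f| ≈ 92.1 rpm

The coupling torques are internal; angular momentum about the shared axis is conserved.
Moments of inertia: I_A = ½(24.9)(0.387)² = 1.865 kg·m²; I_B = (0.526)(0.442)² = 0.1028 kg·m².
Taking A's sense as positive: L = (1.865)(77.6) + (0.1028)(356) = 181.3 kg·m²·rpm.
Combined I = 1.865 + 0.1028 = 1.967 kg·m².
ω_f = L / I = 181.3 / 1.967 = 92.14 rpm.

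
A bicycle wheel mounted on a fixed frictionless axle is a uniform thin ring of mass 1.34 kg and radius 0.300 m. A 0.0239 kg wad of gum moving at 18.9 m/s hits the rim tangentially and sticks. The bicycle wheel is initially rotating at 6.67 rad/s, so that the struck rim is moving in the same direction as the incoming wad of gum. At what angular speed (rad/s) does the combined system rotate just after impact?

The axle reaction passes through the axle and exerts no torque about it; angular momentum about the axle is conserved through the impact.
I_p = (1.34)(0.300)² = 0.1206 kg·m². Taking the sense of the wad of gum's angular momentum as positive, L_{wad} = m v R = (0.0239)(18.9)(0.300) = 0.1355 kg·m²/s.
L_i = +I_p ω_p + m v R = +(0.1206)(6.67) + 0.1355 = 0.9399 kg·m²/s.
After sticking, I_f = I_p + m R² = 0.1206 + (0.0239)(0.300)² = 0.1228 kg·m².
ω_f = L_i / I_f = 0.9399 / 0.1228 = 7.657 rad/s.

|ω_f| ≈ 7.66 rad/s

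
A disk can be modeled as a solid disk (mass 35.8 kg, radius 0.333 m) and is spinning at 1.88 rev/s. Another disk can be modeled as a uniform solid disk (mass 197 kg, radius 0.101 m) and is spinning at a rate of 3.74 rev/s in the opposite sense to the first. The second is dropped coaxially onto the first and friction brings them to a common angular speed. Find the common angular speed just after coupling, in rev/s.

The coupling torques are internal; angular momentum about the shared axis is conserved.
Moments of inertia: I_A = ½(35.8)(0.333)² = 1.985 kg·m²; I_B = ½(197)(0.101)² = 1.005 kg·m².
Taking A's sense as positive: L = (1.985)(1.88) − (1.005)(3.74) = -0.02631 kg·m²·rev/s.
Combined I = 1.985 + 1.005 = 2.990 kg·m².
ω_f = L / I = -0.02631 / 2.990 = -0.008800 rev/s.

|ω_f| ≈ 0.00880 rev/s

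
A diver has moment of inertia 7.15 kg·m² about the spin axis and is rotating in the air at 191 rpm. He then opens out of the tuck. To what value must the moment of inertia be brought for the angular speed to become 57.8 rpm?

I₂ ≈ 23.6 kg·m²

No external torque acts about the spin axis, so angular momentum is conserved.
I₂ = I₁ω₁ / ω₂ = (7.15)(191) / (57.8) = 23.63 kg·m².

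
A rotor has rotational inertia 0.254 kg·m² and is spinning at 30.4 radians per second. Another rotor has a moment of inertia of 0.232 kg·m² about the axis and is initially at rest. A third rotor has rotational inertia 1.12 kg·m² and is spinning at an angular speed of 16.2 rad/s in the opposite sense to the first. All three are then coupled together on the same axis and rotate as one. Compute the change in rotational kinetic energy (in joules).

ΔKE ≈ -231 J

No external torque acts about the common axis, so total angular momentum is conserved.
Taking A's sense as positive: L = (0.2540)(30.4) − (1.120)(16.2) = -10.42 kg·m²·rad/s.
Combined I = 0.2540 + 0.2320 + 1.120 = 1.606 kg·m².
ω_f = L / I = -10.42 / 1.606 = -6.490 rad/s.
KE_i = ½ΣIω² = 264.3 J; KE_f = ½(1.606)(6.490)² = 33.82 J.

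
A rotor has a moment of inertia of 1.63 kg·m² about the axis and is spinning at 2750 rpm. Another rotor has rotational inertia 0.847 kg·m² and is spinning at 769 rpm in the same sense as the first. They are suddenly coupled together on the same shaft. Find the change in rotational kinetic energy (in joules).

ΔKE ≈ -12000 J

No external torque acts about the common axis, so total angular momentum is conserved.
Taking A's sense as positive: L = (1.630)(2750) + (0.8470)(769) = 5134 kg·m²·rpm.
Combined I = 1.630 + 0.8470 = 2.477 kg·m².
ω_f = L / I = 5134 / 2.477 = 2073 rpm.
KE_i = ½ΣIω² = 70340 J; KE_f = ½(2.477)(217.0)² = 58340 J.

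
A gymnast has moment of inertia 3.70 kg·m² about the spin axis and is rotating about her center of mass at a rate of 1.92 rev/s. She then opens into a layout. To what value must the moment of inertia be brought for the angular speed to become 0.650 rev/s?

I₂ ≈ 10.9 kg·m²

Angular momentum about the spin axis is conserved since the torque about it is zero.
I₂ = I₁ω₁ / ω₂ = (3.70)(1.92) / (0.650) = 10.93 kg·m².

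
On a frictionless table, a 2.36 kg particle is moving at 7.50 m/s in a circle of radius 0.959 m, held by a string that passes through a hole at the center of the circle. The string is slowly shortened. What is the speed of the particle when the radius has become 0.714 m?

The only horizontal force on the mass is along the cord (radial), so it exerts no torque about the hole and angular momentum m v r is conserved.
v₂ = v₁ r₁ / r₂ = (7.50)(0.959) / (0.714) = 10.07 m/s.

v₂ ≈ 10.1 m/s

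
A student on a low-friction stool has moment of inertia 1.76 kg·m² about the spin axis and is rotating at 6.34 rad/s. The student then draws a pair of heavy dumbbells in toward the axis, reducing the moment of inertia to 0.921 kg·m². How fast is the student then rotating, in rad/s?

ω₂ ≈ 12.1 rad/s

With no external torque about the axis, L is conserved: I₁ω₁ = I₂ω₂.
ω₂ = I₁ω₁ / I₂ = (1.760)(6.34 rad/s) / (0.9210) = 12.12 rad/s.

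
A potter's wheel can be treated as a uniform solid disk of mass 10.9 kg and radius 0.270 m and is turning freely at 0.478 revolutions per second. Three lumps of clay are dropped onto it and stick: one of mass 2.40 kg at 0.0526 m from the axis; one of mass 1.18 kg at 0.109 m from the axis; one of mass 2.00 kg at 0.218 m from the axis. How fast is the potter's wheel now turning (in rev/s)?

ω_f ≈ 0.370 rev/s

No external torque acts about the axis; L_before = L_after.
I_p = ½(10.9)(0.270)² = 0.3973 kg·m².
Added inertia Σmr² = (2.40)(0.0526)² + (1.18)(0.109)² + (2.00)(0.218)² = 0.1157 kg·m²; I_f = 0.3973 + 0.1157 = 0.5130 kg·m².
ω_f = I_p ω_i / I_f = (0.3973)(0.478) / 0.5130 = 0.3702 rev/s.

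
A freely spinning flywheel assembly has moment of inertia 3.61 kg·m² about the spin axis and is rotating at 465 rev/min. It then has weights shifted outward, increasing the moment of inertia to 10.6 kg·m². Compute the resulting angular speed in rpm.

ω₂ ≈ 158 rpm

No external torque acts about the spin axis, so angular momentum is conserved.
ω₂ = I₁ω₁ / I₂ = (3.610)(465 rpm) / (10.60) = 158.4 rpm.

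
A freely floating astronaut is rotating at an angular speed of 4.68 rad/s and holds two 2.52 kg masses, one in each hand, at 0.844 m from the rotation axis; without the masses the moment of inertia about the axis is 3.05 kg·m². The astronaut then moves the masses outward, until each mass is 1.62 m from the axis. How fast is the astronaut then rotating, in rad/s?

ω₂ ≈ 1.91 rad/s

With no external torque about the axis, L is conserved: I₁ω₁ = I₂ω₂.
I₁ = 3.05 + 2(2.52)(0.844)² = 6.640 kg·m²; I₂ = 3.05 + 2(2.52)(1.62)² = 16.28 kg·m².
ω₂ = I₁ω₁ / I₂ = (6.640)(4.68 rad/s) / (16.28) = 1.909 rad/s.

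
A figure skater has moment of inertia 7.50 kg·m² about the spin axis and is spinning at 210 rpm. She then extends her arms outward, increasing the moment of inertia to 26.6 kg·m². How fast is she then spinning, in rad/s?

ω₂ ≈ 6.20 rad/s

With no external torque about the axis, L is conserved: I₁ω₁ = I₂ω₂.
ω₂ = I₁ω₁ / I₂ = (7.500)(210 rpm) / (26.60) = 59.21 rpm = 6.201 rad/s.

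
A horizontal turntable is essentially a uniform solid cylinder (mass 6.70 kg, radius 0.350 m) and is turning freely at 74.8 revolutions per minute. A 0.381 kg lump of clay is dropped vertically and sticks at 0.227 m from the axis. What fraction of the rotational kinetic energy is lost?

No external torque acts about the axis; L_before = L_after.
I_p = ½(6.70)(0.350)² = 0.4104 kg·m².
Added inertia Σmr² = (0.381)(0.227)² = 0.01963 kg·m²; I_f = 0.4104 + 0.01963 = 0.4300 kg·m².
ω_f = I_p ω_i / I_f = (0.4104)(74.8) / 0.4300 = 71.38 rpm.
KE_i = ½(0.4104)(7.833 rad/s)² = 12.59 J; KE_f = ½(0.4300)(7.475)² = 12.01 J.
Fraction lost = 0.04566.

fraction ≈ 0.0457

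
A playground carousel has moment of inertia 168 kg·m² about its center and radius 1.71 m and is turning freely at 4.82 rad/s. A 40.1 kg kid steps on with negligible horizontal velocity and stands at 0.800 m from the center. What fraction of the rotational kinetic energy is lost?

No external torque acts about the center; L_before = L_after.
Added inertia Σmr² = (40.1)(0.800)² = 25.66 kg·m²; I_f = 168.0 + 25.66 = 193.7 kg·m².
ω_f = I_p ω_i / I_f = (168.0)(4.82) / 193.7 = 4.181 rad/s.
KE_i = ½(168.0)(4.820 rad/s)² = 1952 J; KE_f = ½(193.7)(4.181)² = 1693 J.
Fraction lost = 0.1325.

fraction ≈ 0.133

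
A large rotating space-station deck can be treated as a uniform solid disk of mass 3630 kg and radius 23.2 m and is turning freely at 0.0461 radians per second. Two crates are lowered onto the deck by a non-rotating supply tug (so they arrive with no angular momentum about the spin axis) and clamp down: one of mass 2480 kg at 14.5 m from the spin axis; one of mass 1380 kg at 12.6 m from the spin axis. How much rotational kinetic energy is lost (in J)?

The added mass arrives with no angular momentum about the spin axis, and any external torque about the spin axis is negligible, so the system's angular momentum is conserved.
I_p = ½(3630)(23.2)² = 9.769e+05 kg·m².
Added inertia Σmr² = (2480)(14.5)² + (1380)(12.6)² = 7.405e+05 kg·m²; I_f = 9.769e+05 + 7.405e+05 = 1.717e+06 kg·m².
ω_f = I_p ω_i / I_f = (9.769e+05)(0.0461) / 1.717e+06 = 0.02622 rad/s.
KE_i = ½(9.769e+05)(0.04610 rad/s)² = 1038 J; KE_f = ½(1.717e+06)(0.02622)² = 590.5 J.

energy lost ≈ 448 J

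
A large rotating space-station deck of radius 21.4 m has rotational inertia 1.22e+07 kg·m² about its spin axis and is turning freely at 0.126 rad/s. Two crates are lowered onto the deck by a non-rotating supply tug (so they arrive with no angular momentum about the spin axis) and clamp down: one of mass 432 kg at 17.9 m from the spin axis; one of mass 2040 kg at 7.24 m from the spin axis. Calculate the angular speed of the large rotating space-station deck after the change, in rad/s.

ω_f ≈ 0.124 rad/s

The added mass arrives with no angular momentum about the spin axis, and any external torque about the spin axis is negligible, so the system's angular momentum is conserved.
Added inertia Σmr² = (432)(17.9)² + (2040)(7.24)² = 2.453e+05 kg·m²; I_f = 1.220e+07 + 2.453e+05 = 1.245e+07 kg·m².
ω_f = I_p ω_i / I_f = (1.220e+07)(0.126) / 1.245e+07 = 0.1235 rad/s.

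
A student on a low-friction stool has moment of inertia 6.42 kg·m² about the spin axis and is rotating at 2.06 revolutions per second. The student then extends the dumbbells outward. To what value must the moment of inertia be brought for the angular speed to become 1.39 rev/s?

I₂ ≈ 9.51 kg·m²

Angular momentum about the spin axis is conserved since the torque about it is zero.
I₂ = I₁ω₁ / ω₂ = (6.42)(2.06) / (1.39) = 9.515 kg·m².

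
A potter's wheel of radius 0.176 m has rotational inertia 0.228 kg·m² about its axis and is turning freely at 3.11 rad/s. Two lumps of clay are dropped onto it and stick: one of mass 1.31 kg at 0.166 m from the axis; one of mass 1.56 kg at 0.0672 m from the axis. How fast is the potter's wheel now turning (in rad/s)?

The added mass arrives with no angular momentum about the axis, and any external torque about the axis is negligible, so the system's angular momentum is conserved.
Added inertia Σmr² = (1.31)(0.166)² + (1.56)(0.0672)² = 0.04314 kg·m²; I_f = 0.2280 + 0.04314 = 0.2711 kg·m².
ω_f = I_p ω_i / I_f = (0.2280)(3.11) / 0.2711 = 2.615 rad/s.

ω_f ≈ 2.62 rad/s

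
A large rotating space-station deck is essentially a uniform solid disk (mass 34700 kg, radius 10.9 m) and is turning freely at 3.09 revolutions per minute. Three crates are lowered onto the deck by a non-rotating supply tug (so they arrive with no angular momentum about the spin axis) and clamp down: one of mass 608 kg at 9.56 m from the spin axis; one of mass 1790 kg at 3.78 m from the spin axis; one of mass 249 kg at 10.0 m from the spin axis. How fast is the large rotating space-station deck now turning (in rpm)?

The added mass arrives with no angular momentum about the spin axis, and any external torque about the spin axis is negligible, so the system's angular momentum is conserved.
I_p = ½(34700)(10.9)² = 2.061e+06 kg·m².
Added inertia Σmr² = (608)(9.56)² + (1790)(3.78)² + (249)(10.0)² = 1.060e+05 kg·m²; I_f = 2.061e+06 + 1.060e+05 = 2.167e+06 kg·m².
ω_f = I_p ω_i / I_f = (2.061e+06)(3.09) / 2.167e+06 = 2.939 rpm.

ω_f ≈ 2.94 rpm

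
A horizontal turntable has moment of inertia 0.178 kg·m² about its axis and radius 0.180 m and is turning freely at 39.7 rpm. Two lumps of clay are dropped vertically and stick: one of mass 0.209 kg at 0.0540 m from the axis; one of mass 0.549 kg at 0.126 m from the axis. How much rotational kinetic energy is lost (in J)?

The added mass arrives with no angular momentum about the axis, and any external torque about the axis is negligible, so the system's angular momentum is conserved.
Added inertia Σmr² = (0.209)(0.0540)² + (0.549)(0.126)² = 0.009325 kg·m²; I_f = 0.1780 + 0.009325 = 0.1873 kg·m².
ω_f = I_p ω_i / I_f = (0.1780)(39.7) / 0.1873 = 37.72 rpm.
KE_i = ½(0.1780)(4.157 rad/s)² = 1.538 J; KE_f = ½(0.1873)(3.950)² = 1.462 J.

energy lost ≈ 0.0766 J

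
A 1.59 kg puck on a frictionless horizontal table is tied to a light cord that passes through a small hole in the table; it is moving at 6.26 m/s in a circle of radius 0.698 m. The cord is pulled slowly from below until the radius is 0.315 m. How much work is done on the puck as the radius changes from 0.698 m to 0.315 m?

W ≈ 122 J

Central (radial) force ⇒ zero torque about the center ⇒ m v r is constant.
v₂ = v₁ r₁ / r₂ = (6.26)(0.698) / (0.315) = 13.87 m/s.
W = ΔKE = ½m(v₂² − v₁²) = 121.8 J.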